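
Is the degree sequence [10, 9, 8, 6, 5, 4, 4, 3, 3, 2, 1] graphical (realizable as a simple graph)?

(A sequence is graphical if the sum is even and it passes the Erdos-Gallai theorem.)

Sum of degrees = 55. Sum is odd, so the sequence is NOT graphical.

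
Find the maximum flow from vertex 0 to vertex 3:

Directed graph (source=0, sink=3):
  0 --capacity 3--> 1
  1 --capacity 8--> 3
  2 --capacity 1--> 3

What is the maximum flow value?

Computing max flow:
  Flow on (0->1): 3/3
  Flow on (1->3): 3/8
Maximum flow = 3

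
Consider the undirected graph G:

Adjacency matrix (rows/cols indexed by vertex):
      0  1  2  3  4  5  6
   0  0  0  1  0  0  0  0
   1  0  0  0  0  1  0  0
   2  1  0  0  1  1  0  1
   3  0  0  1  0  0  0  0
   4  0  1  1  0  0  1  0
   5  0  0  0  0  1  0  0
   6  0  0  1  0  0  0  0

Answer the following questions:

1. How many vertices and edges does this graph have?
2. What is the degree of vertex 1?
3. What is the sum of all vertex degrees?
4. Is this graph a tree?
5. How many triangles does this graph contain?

Count: 7 vertices, 6 edges.
Vertex 1 has neighbors [4], degree = 1.
Handshaking lemma: 2 * 6 = 12.
A graph is a tree iff it is connected and has exactly n-1 edges. This graph is connected (all 7 vertices in one component) and has 7-1 = 6 edges. It is a tree.
Number of triangles = 0.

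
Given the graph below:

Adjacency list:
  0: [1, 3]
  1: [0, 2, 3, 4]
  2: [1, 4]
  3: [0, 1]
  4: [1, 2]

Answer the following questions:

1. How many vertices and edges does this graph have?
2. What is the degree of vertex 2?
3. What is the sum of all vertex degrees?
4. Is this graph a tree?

Count: 5 vertices, 6 edges.
Vertex 2 has neighbors [1, 4], degree = 2.
Handshaking lemma: 2 * 6 = 12.
A tree on 5 vertices has 4 edges. This graph has 6 edges (2 extra). Not a tree.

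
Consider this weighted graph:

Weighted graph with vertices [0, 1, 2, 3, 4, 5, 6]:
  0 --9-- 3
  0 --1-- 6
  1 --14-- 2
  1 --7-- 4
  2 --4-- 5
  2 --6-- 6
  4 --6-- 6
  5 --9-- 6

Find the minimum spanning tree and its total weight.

Applying Kruskal's algorithm (sort edges by weight, add if no cycle):
  Add (0,6) w=1
  Add (2,5) w=4
  Add (2,6) w=6
  Add (4,6) w=6
  Add (1,4) w=7
  Add (0,3) w=9
  Skip (5,6) w=9 (creates cycle)
  Skip (1,2) w=14 (creates cycle)
MST weight = 33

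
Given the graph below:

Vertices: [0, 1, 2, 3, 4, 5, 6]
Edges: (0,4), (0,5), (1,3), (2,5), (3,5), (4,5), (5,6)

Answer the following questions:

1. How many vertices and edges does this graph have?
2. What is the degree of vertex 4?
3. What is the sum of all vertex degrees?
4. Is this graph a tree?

Count: 7 vertices, 7 edges.
Vertex 4 has neighbors [0, 5], degree = 2.
Handshaking lemma: 2 * 7 = 14.
A tree on 7 vertices has 6 edges. This graph has 7 edges (1 extra). Not a tree.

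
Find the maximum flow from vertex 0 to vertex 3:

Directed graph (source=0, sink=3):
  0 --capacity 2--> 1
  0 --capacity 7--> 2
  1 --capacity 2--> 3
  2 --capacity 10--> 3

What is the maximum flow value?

Computing max flow:
  Flow on (0->1): 2/2
  Flow on (0->2): 7/7
  Flow on (1->3): 2/2
  Flow on (2->3): 7/10
Maximum flow = 9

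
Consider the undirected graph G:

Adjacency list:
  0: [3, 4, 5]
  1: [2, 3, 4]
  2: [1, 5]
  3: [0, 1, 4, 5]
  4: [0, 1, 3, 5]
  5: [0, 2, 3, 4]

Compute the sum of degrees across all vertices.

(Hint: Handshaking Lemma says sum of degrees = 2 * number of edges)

Count edges: 10 edges.
By Handshaking Lemma: sum of degrees = 2 * 10 = 20.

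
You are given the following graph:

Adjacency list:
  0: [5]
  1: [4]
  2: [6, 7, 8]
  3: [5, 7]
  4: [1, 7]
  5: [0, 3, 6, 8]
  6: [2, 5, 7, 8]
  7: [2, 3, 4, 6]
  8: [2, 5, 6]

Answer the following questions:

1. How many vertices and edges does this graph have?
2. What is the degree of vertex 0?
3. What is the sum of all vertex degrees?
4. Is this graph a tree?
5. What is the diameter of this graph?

Count: 9 vertices, 12 edges.
Vertex 0 has neighbors [5], degree = 1.
Handshaking lemma: 2 * 12 = 24.
A tree on 9 vertices has 8 edges. This graph has 12 edges (4 extra). Not a tree.
Diameter (longest shortest path) = 5.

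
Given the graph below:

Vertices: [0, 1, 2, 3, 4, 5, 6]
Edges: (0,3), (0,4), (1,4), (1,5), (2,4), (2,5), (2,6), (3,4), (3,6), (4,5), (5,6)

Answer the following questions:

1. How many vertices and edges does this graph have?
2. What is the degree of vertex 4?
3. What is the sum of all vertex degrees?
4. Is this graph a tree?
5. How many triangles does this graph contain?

Count: 7 vertices, 11 edges.
Vertex 4 has neighbors [0, 1, 2, 3, 5], degree = 5.
Handshaking lemma: 2 * 11 = 22.
A tree on 7 vertices has 6 edges. This graph has 11 edges (5 extra). Not a tree.
Number of triangles = 4.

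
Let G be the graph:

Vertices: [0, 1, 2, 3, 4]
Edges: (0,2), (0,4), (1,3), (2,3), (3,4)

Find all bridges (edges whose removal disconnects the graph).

A bridge is an edge whose removal increases the number of connected components.
Bridges found: (1,3)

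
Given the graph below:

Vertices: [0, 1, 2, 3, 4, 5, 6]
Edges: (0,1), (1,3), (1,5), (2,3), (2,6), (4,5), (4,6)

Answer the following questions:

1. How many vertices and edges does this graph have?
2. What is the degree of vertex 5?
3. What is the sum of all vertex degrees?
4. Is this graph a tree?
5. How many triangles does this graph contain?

Count: 7 vertices, 7 edges.
Vertex 5 has neighbors [1, 4], degree = 2.
Handshaking lemma: 2 * 7 = 14.
A tree on 7 vertices has 6 edges. This graph has 7 edges (1 extra). Not a tree.
Number of triangles = 0.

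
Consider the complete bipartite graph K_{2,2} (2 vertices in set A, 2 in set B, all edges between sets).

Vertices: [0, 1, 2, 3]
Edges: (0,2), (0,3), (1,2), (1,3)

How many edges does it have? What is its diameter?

K_{2,2} has 2 * 2 = 4 edges.
Any vertex reaches any opposite-side vertex in 1 step; same-side vertices reach in 2 steps via any opposite-side vertex.
Diameter = 2.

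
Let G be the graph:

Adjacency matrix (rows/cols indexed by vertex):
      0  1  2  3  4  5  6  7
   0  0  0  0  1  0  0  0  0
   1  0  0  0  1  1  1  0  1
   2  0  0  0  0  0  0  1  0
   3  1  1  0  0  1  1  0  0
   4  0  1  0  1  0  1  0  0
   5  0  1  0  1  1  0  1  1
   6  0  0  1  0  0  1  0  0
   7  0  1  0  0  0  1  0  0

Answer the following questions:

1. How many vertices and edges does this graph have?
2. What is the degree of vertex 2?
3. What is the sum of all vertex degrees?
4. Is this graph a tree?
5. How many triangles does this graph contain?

Count: 8 vertices, 11 edges.
Vertex 2 has neighbors [6], degree = 1.
Handshaking lemma: 2 * 11 = 22.
A tree on 8 vertices has 7 edges. This graph has 11 edges (4 extra). Not a tree.
Number of triangles = 5.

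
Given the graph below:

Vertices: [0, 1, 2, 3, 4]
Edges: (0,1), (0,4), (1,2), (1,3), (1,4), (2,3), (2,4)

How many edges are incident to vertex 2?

Vertex 2 has neighbors [1, 3, 4], so deg(2) = 3.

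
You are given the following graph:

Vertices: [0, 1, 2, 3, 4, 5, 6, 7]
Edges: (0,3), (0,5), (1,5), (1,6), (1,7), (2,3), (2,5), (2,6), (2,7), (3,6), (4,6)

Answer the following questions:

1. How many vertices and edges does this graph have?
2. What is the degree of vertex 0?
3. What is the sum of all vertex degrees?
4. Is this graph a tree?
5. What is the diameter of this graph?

Count: 8 vertices, 11 edges.
Vertex 0 has neighbors [3, 5], degree = 2.
Handshaking lemma: 2 * 11 = 22.
A tree on 8 vertices has 7 edges. This graph has 11 edges (4 extra). Not a tree.
Diameter (longest shortest path) = 3.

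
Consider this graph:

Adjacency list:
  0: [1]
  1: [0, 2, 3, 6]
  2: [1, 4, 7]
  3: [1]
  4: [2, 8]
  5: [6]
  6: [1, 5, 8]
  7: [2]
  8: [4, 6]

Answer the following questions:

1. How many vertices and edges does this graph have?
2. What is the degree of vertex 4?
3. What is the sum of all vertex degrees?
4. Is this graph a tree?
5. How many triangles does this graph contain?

Count: 9 vertices, 9 edges.
Vertex 4 has neighbors [2, 8], degree = 2.
Handshaking lemma: 2 * 9 = 18.
A tree on 9 vertices has 8 edges. This graph has 9 edges (1 extra). Not a tree.
Number of triangles = 0.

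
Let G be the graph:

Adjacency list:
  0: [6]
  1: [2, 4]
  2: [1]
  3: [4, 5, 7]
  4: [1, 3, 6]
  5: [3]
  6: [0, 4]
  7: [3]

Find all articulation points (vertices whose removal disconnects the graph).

An articulation point is a vertex whose removal disconnects the graph.
Articulation points: [1, 3, 4, 6]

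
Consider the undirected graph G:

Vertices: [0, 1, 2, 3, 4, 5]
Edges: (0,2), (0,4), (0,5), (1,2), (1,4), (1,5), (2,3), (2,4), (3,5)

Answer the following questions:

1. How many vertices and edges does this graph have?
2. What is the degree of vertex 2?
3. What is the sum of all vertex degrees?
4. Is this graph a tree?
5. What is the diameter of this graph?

Count: 6 vertices, 9 edges.
Vertex 2 has neighbors [0, 1, 3, 4], degree = 4.
Handshaking lemma: 2 * 9 = 18.
A tree on 6 vertices has 5 edges. This graph has 9 edges (4 extra). Not a tree.
Diameter (longest shortest path) = 2.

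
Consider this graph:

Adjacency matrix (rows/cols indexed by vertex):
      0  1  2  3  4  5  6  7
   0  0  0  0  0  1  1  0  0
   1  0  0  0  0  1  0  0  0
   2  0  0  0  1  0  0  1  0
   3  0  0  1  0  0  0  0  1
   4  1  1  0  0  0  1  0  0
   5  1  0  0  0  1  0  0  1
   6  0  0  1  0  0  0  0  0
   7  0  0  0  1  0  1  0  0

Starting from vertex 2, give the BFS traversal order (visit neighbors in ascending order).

BFS from vertex 2 (neighbors processed in ascending order):
Visit order: 2, 3, 6, 7, 5, 0, 4, 1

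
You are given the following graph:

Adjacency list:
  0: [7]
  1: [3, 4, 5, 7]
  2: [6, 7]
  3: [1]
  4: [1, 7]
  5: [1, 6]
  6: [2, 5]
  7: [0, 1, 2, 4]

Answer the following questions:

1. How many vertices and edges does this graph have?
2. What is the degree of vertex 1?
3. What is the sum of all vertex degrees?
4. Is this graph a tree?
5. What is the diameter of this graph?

Count: 8 vertices, 9 edges.
Vertex 1 has neighbors [3, 4, 5, 7], degree = 4.
Handshaking lemma: 2 * 9 = 18.
A tree on 8 vertices has 7 edges. This graph has 9 edges (2 extra). Not a tree.
Diameter (longest shortest path) = 3.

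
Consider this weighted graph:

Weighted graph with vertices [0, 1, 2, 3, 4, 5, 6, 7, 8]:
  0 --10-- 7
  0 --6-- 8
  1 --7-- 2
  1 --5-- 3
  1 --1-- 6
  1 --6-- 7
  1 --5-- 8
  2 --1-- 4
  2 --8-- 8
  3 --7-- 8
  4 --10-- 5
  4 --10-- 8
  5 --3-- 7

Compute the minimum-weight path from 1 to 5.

Using Dijkstra's algorithm from vertex 1:
Shortest path: 1 -> 7 -> 5
Total weight: 6 + 3 = 9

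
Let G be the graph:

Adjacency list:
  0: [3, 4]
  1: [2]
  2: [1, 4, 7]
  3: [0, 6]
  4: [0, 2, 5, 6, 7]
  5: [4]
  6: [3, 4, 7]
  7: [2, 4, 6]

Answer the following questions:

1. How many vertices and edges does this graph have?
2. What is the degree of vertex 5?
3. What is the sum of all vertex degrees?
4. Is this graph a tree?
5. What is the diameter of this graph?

Count: 8 vertices, 10 edges.
Vertex 5 has neighbors [4], degree = 1.
Handshaking lemma: 2 * 10 = 20.
A tree on 8 vertices has 7 edges. This graph has 10 edges (3 extra). Not a tree.
Diameter (longest shortest path) = 4.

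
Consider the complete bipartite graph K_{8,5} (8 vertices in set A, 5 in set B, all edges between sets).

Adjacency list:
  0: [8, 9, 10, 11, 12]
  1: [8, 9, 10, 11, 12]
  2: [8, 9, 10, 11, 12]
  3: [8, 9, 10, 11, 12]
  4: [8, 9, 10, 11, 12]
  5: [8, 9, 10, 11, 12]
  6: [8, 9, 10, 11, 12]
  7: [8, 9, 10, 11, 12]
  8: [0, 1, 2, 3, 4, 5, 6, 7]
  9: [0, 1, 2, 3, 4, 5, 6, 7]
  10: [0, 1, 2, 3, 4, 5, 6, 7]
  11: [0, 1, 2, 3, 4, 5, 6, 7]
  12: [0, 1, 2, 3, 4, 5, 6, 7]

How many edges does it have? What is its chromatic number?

K_{8,5} has 8 * 5 = 40 edges.
Bipartite graphs have chromatic number 2 (color each partition differently).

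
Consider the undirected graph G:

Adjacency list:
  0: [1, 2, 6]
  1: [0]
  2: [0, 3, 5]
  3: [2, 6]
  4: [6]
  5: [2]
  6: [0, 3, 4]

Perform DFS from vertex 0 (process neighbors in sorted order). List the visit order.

DFS from vertex 0 (neighbors processed in ascending order):
Visit order: 0, 1, 2, 3, 6, 4, 5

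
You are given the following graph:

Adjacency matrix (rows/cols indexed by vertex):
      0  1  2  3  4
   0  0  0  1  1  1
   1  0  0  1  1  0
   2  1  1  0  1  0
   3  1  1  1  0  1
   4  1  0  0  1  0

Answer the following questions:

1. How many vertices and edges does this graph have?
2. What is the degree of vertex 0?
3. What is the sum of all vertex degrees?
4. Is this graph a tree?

Count: 5 vertices, 7 edges.
Vertex 0 has neighbors [2, 3, 4], degree = 3.
Handshaking lemma: 2 * 7 = 14.
A tree on 5 vertices has 4 edges. This graph has 7 edges (3 extra). Not a tree.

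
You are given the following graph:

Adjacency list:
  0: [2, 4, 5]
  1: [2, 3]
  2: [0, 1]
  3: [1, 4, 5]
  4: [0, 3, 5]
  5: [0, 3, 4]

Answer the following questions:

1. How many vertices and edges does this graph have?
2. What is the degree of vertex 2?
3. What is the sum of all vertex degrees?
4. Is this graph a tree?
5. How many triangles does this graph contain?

Count: 6 vertices, 8 edges.
Vertex 2 has neighbors [0, 1], degree = 2.
Handshaking lemma: 2 * 8 = 16.
A tree on 6 vertices has 5 edges. This graph has 8 edges (3 extra). Not a tree.
Number of triangles = 2.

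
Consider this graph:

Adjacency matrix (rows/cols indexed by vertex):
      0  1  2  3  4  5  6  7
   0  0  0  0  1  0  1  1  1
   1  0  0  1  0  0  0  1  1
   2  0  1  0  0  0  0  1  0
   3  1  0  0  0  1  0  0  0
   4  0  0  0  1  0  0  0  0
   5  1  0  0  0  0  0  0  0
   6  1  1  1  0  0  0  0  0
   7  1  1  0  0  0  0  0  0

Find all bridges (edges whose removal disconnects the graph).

A bridge is an edge whose removal increases the number of connected components.
Bridges found: (0,3), (0,5), (3,4)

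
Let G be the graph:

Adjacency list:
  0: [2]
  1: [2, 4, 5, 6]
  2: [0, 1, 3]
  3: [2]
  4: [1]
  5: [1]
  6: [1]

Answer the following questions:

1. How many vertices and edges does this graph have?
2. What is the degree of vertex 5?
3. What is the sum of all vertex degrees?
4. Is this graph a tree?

Count: 7 vertices, 6 edges.
Vertex 5 has neighbors [1], degree = 1.
Handshaking lemma: 2 * 6 = 12.
A graph is a tree iff it is connected and has exactly n-1 edges. This graph is connected (all 7 vertices in one component) and has 7-1 = 6 edges. It is a tree.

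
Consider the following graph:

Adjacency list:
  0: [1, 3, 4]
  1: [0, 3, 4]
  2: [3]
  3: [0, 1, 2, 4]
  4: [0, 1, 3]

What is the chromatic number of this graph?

The graph has a maximum clique of size 4 (lower bound on chromatic number).
A valid 4-coloring: {0: 1, 1: 2, 2: 1, 3: 0, 4: 3}.
Chromatic number = 4.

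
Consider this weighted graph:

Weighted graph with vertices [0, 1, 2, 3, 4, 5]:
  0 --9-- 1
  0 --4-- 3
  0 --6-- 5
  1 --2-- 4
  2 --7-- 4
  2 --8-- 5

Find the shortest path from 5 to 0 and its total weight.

Using Dijkstra's algorithm from vertex 5:
Shortest path: 5 -> 0
Total weight: 6 = 6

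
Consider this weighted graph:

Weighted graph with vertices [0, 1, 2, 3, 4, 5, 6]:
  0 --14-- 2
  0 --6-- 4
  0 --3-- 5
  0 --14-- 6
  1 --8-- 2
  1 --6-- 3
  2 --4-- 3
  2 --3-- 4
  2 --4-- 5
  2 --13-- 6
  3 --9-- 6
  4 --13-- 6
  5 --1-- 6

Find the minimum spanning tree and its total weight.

Applying Kruskal's algorithm (sort edges by weight, add if no cycle):
  Add (5,6) w=1
  Add (0,5) w=3
  Add (2,4) w=3
  Add (2,5) w=4
  Add (2,3) w=4
  Skip (0,4) w=6 (creates cycle)
  Add (1,3) w=6
  Skip (1,2) w=8 (creates cycle)
  Skip (3,6) w=9 (creates cycle)
  Skip (2,6) w=13 (creates cycle)
  Skip (4,6) w=13 (creates cycle)
  Skip (0,6) w=14 (creates cycle)
  Skip (0,2) w=14 (creates cycle)
MST weight = 21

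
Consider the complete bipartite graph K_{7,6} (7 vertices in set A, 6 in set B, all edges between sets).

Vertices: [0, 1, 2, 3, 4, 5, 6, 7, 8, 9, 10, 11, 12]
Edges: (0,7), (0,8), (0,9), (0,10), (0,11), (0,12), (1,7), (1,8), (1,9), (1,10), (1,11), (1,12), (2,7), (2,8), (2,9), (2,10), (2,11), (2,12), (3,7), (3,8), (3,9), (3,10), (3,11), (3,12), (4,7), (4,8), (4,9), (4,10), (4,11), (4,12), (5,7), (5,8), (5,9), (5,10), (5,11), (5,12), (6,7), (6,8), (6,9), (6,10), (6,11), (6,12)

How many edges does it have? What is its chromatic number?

K_{7,6} has 7 * 6 = 42 edges.
Bipartite graphs have chromatic number 2 (color each partition differently).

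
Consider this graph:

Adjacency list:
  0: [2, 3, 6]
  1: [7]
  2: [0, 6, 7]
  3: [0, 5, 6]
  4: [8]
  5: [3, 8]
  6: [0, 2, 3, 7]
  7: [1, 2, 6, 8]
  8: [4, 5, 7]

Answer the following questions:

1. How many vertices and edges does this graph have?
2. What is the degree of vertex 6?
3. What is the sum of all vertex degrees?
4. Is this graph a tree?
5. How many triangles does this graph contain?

Count: 9 vertices, 12 edges.
Vertex 6 has neighbors [0, 2, 3, 7], degree = 4.
Handshaking lemma: 2 * 12 = 24.
A tree on 9 vertices has 8 edges. This graph has 12 edges (4 extra). Not a tree.
Number of triangles = 3.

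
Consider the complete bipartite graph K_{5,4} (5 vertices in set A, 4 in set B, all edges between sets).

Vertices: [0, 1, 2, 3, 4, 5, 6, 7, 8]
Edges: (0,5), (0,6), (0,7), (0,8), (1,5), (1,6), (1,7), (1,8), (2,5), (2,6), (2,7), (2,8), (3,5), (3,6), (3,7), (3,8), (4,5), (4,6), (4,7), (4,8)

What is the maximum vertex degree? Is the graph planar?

Set-A vertices have degree 4; set-B vertices have degree 5. Maximum degree = max(5,4) = 5.
K_{5,4} contains K_{3,3} as a subgraph (since both sides have >= 3 vertices); by Kuratowski's theorem it is not planar.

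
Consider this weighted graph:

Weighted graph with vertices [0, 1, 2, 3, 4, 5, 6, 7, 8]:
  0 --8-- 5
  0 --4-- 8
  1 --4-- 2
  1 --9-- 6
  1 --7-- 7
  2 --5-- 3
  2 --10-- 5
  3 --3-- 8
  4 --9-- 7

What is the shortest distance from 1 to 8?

Using Dijkstra's algorithm from vertex 1:
Shortest path: 1 -> 2 -> 3 -> 8
Total weight: 4 + 5 + 3 = 12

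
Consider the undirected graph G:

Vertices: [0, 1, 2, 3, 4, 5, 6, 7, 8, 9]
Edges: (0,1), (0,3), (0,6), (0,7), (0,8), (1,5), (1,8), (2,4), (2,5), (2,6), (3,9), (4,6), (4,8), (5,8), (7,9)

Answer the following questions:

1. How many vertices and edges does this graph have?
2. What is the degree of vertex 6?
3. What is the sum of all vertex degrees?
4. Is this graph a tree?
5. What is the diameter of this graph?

Count: 10 vertices, 15 edges.
Vertex 6 has neighbors [0, 2, 4], degree = 3.
Handshaking lemma: 2 * 15 = 30.
A tree on 10 vertices has 9 edges. This graph has 15 edges (6 extra). Not a tree.
Diameter (longest shortest path) = 4.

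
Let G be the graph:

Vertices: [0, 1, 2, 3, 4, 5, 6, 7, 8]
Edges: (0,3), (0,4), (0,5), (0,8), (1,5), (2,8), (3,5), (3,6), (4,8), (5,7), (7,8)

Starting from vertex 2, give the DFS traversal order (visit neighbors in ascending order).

DFS from vertex 2 (neighbors processed in ascending order):
Visit order: 2, 8, 0, 3, 5, 1, 7, 6, 4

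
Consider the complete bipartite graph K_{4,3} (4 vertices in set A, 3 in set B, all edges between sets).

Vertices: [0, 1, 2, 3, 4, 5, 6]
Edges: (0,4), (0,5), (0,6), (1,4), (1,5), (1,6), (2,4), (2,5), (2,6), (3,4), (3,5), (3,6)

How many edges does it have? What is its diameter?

K_{4,3} has 4 * 3 = 12 edges.
Any vertex reaches any opposite-side vertex in 1 step; same-side vertices reach in 2 steps via any opposite-side vertex.
Diameter = 2.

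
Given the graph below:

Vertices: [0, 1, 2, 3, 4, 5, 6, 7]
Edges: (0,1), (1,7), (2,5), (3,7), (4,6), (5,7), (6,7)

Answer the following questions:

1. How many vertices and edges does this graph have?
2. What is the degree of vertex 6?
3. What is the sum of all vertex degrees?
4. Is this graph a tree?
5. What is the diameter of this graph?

Count: 8 vertices, 7 edges.
Vertex 6 has neighbors [4, 7], degree = 2.
Handshaking lemma: 2 * 7 = 14.
A graph is a tree iff it is connected and has exactly n-1 edges. This graph is connected (all 8 vertices in one component) and has 8-1 = 7 edges. It is a tree.
Diameter (longest shortest path) = 4.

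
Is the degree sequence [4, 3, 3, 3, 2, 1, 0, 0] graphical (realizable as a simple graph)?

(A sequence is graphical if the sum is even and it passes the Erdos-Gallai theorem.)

Sum of degrees = 16. Sum is even and passes Erdos-Gallai. The sequence IS graphical.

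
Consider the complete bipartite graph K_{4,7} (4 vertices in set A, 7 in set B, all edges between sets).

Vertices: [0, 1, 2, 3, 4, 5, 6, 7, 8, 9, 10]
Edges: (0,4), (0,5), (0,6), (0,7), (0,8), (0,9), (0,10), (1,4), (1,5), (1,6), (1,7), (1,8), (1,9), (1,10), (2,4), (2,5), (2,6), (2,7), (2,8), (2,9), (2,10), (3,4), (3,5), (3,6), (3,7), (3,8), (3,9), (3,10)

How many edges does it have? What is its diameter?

K_{4,7} has 4 * 7 = 28 edges.
Any vertex reaches any opposite-side vertex in 1 step; same-side vertices reach in 2 steps via any opposite-side vertex.
Diameter = 2.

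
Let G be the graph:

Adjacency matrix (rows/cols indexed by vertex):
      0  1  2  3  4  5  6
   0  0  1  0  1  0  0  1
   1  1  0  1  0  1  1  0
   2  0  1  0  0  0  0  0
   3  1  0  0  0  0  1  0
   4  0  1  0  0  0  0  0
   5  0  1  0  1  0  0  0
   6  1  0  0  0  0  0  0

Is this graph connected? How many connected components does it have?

Checking connectivity: the graph has 1 connected component(s).
All vertices are reachable from each other. The graph IS connected.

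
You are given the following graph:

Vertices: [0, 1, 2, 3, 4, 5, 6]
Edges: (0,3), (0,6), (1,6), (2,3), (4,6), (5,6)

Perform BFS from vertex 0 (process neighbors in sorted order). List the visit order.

BFS from vertex 0 (neighbors processed in ascending order):
Visit order: 0, 3, 6, 2, 1, 4, 5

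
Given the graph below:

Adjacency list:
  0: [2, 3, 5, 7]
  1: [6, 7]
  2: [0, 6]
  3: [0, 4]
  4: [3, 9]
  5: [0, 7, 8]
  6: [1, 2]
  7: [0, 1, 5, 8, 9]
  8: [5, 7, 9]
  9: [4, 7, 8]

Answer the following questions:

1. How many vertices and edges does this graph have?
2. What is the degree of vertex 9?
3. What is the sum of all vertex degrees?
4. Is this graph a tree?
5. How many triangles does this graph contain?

Count: 10 vertices, 14 edges.
Vertex 9 has neighbors [4, 7, 8], degree = 3.
Handshaking lemma: 2 * 14 = 28.
A tree on 10 vertices has 9 edges. This graph has 14 edges (5 extra). Not a tree.
Number of triangles = 3.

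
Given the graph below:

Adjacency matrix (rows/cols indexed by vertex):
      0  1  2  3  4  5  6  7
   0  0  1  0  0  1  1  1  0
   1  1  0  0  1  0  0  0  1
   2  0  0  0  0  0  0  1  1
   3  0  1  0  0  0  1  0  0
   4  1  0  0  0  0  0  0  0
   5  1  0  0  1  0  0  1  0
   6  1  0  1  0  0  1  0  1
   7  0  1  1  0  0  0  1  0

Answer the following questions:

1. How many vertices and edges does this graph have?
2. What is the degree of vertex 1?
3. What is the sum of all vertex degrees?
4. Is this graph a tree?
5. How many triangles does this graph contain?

Count: 8 vertices, 11 edges.
Vertex 1 has neighbors [0, 3, 7], degree = 3.
Handshaking lemma: 2 * 11 = 22.
A tree on 8 vertices has 7 edges. This graph has 11 edges (4 extra). Not a tree.
Number of triangles = 2.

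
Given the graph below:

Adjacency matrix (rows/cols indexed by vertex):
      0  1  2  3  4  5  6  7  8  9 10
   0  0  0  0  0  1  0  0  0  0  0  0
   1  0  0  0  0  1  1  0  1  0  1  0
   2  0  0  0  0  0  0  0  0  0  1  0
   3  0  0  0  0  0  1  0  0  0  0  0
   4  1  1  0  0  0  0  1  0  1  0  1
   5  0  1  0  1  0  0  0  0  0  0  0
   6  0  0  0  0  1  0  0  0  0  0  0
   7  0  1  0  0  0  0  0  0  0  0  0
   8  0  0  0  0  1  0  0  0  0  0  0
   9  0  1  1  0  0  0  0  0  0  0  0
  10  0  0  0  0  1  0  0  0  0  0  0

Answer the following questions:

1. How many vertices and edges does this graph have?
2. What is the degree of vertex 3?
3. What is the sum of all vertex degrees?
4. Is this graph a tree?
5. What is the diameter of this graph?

Count: 11 vertices, 10 edges.
Vertex 3 has neighbors [5], degree = 1.
Handshaking lemma: 2 * 10 = 20.
A graph is a tree iff it is connected and has exactly n-1 edges. This graph is connected (all 11 vertices in one component) and has 11-1 = 10 edges. It is a tree.
Diameter (longest shortest path) = 4.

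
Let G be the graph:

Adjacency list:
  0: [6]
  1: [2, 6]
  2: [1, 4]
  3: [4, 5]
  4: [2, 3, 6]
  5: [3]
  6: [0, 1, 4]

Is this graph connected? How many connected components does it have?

Checking connectivity: the graph has 1 connected component(s).
All vertices are reachable from each other. The graph IS connected.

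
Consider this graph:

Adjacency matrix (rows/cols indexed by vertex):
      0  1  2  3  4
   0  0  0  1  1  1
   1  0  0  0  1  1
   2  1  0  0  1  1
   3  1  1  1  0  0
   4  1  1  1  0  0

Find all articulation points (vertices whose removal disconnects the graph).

No articulation points. The graph is biconnected.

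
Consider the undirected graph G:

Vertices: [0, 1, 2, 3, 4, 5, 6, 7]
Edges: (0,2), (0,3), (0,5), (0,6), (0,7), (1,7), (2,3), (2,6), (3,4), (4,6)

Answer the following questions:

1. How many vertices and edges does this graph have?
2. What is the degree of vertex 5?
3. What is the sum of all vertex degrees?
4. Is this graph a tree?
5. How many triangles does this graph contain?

Count: 8 vertices, 10 edges.
Vertex 5 has neighbors [0], degree = 1.
Handshaking lemma: 2 * 10 = 20.
A tree on 8 vertices has 7 edges. This graph has 10 edges (3 extra). Not a tree.
Number of triangles = 2.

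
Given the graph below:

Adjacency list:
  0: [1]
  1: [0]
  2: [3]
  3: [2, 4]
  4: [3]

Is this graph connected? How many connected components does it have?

Checking connectivity: the graph has 2 connected component(s).
Components: [[0, 1], [2, 3, 4]]. The graph is NOT connected.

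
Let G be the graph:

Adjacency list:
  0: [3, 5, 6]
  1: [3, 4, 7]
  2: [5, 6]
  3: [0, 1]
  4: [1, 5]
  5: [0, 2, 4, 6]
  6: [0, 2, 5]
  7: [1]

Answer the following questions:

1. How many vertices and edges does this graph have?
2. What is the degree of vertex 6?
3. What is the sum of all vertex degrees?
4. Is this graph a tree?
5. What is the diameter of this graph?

Count: 8 vertices, 10 edges.
Vertex 6 has neighbors [0, 2, 5], degree = 3.
Handshaking lemma: 2 * 10 = 20.
A tree on 8 vertices has 7 edges. This graph has 10 edges (3 extra). Not a tree.
Diameter (longest shortest path) = 4.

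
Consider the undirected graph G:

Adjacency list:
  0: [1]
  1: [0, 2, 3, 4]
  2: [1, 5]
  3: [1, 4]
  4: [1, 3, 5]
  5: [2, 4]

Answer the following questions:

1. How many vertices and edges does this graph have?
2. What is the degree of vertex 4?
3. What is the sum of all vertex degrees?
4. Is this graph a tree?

Count: 6 vertices, 7 edges.
Vertex 4 has neighbors [1, 3, 5], degree = 3.
Handshaking lemma: 2 * 7 = 14.
A tree on 6 vertices has 5 edges. This graph has 7 edges (2 extra). Not a tree.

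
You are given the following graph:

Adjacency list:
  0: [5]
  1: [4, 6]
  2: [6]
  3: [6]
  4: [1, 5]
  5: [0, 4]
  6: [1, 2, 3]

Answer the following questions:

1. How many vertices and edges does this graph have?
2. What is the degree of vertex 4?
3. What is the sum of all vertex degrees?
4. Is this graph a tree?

Count: 7 vertices, 6 edges.
Vertex 4 has neighbors [1, 5], degree = 2.
Handshaking lemma: 2 * 6 = 12.
A graph is a tree iff it is connected and has exactly n-1 edges. This graph is connected (all 7 vertices in one component) and has 7-1 = 6 edges. It is a tree.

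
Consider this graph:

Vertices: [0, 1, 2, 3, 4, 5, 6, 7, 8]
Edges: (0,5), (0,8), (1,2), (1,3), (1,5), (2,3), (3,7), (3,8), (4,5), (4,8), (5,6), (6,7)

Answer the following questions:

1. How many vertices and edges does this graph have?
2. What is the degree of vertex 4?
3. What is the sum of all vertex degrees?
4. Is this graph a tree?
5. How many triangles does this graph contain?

Count: 9 vertices, 12 edges.
Vertex 4 has neighbors [5, 8], degree = 2.
Handshaking lemma: 2 * 12 = 24.
A tree on 9 vertices has 8 edges. This graph has 12 edges (4 extra). Not a tree.
Number of triangles = 1.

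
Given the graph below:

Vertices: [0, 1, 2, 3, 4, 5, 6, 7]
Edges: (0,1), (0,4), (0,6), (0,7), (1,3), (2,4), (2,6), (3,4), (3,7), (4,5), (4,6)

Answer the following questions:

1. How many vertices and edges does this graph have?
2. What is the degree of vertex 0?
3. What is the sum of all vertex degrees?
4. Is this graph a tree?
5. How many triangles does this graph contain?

Count: 8 vertices, 11 edges.
Vertex 0 has neighbors [1, 4, 6, 7], degree = 4.
Handshaking lemma: 2 * 11 = 22.
A tree on 8 vertices has 7 edges. This graph has 11 edges (4 extra). Not a tree.
Number of triangles = 2.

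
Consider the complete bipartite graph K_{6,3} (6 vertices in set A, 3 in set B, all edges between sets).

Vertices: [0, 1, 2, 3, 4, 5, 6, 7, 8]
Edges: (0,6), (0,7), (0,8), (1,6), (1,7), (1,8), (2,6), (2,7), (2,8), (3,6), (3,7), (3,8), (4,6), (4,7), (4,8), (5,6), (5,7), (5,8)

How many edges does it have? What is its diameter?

K_{6,3} has 6 * 3 = 18 edges.
Any vertex reaches any opposite-side vertex in 1 step; same-side vertices reach in 2 steps via any opposite-side vertex.
Diameter = 2.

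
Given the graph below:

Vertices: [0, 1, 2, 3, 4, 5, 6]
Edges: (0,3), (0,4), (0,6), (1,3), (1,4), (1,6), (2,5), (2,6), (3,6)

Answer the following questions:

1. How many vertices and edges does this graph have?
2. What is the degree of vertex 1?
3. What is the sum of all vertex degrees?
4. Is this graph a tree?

Count: 7 vertices, 9 edges.
Vertex 1 has neighbors [3, 4, 6], degree = 3.
Handshaking lemma: 2 * 9 = 18.
A tree on 7 vertices has 6 edges. This graph has 9 edges (3 extra). Not a tree.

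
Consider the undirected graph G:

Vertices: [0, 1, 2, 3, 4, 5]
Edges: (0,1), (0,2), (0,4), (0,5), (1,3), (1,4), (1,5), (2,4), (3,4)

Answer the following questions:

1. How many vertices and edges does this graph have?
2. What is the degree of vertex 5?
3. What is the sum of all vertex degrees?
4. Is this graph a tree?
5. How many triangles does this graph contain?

Count: 6 vertices, 9 edges.
Vertex 5 has neighbors [0, 1], degree = 2.
Handshaking lemma: 2 * 9 = 18.
A tree on 6 vertices has 5 edges. This graph has 9 edges (4 extra). Not a tree.
Number of triangles = 4.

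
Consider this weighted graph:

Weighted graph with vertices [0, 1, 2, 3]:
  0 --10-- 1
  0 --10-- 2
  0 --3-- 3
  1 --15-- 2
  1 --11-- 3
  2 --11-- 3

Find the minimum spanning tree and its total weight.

Applying Kruskal's algorithm (sort edges by weight, add if no cycle):
  Add (0,3) w=3
  Add (0,1) w=10
  Add (0,2) w=10
  Skip (1,3) w=11 (creates cycle)
  Skip (2,3) w=11 (creates cycle)
  Skip (1,2) w=15 (creates cycle)
MST weight = 23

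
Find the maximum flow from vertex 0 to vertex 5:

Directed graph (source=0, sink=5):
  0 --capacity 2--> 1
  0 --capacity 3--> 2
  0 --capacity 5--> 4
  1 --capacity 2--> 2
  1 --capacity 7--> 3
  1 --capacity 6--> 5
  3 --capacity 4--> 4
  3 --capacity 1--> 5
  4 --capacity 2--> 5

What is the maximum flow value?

Computing max flow:
  Flow on (0->1): 2/2
  Flow on (0->4): 2/5
  Flow on (1->5): 2/6
  Flow on (4->5): 2/2
Maximum flow = 4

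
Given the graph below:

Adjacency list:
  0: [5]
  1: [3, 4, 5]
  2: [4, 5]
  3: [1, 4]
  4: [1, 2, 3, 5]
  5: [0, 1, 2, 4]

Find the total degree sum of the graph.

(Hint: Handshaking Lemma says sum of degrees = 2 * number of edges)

Count edges: 8 edges.
By Handshaking Lemma: sum of degrees = 2 * 8 = 16.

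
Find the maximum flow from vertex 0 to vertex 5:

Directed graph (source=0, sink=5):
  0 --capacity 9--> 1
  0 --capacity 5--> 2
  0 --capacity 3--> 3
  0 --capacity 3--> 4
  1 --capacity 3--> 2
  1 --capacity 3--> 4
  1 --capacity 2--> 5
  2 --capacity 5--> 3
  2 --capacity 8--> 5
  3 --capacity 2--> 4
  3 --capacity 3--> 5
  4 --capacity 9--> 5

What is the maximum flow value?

Computing max flow:
  Flow on (0->1): 8/9
  Flow on (0->2): 5/5
  Flow on (0->3): 3/3
  Flow on (0->4): 3/3
  Flow on (1->2): 3/3
  Flow on (1->4): 3/3
  Flow on (1->5): 2/2
  Flow on (2->5): 8/8
  Flow on (3->5): 3/3
  Flow on (4->5): 6/9
Maximum flow = 19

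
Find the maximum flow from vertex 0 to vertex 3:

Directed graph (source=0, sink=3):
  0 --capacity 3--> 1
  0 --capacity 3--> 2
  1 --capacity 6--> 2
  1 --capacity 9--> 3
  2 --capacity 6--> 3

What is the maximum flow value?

Computing max flow:
  Flow on (0->1): 3/3
  Flow on (0->2): 3/3
  Flow on (1->3): 3/9
  Flow on (2->3): 3/6
Maximum flow = 6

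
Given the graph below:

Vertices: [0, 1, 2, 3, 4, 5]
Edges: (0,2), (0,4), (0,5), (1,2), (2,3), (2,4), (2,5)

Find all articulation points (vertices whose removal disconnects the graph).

An articulation point is a vertex whose removal disconnects the graph.
Articulation points: [2]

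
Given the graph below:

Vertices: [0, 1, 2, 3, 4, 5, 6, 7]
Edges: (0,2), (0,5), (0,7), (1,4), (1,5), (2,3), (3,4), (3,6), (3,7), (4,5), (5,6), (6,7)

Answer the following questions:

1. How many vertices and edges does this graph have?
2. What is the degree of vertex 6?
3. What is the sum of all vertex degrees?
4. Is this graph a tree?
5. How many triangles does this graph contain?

Count: 8 vertices, 12 edges.
Vertex 6 has neighbors [3, 5, 7], degree = 3.
Handshaking lemma: 2 * 12 = 24.
A tree on 8 vertices has 7 edges. This graph has 12 edges (5 extra). Not a tree.
Number of triangles = 2.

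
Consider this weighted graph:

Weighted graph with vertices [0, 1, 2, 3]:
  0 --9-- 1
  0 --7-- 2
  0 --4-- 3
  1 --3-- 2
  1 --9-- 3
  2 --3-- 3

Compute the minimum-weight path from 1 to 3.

Using Dijkstra's algorithm from vertex 1:
Shortest path: 1 -> 2 -> 3
Total weight: 3 + 3 = 6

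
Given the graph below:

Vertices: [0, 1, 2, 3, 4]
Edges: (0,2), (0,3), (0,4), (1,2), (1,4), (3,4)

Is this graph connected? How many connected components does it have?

Checking connectivity: the graph has 1 connected component(s).
All vertices are reachable from each other. The graph IS connected.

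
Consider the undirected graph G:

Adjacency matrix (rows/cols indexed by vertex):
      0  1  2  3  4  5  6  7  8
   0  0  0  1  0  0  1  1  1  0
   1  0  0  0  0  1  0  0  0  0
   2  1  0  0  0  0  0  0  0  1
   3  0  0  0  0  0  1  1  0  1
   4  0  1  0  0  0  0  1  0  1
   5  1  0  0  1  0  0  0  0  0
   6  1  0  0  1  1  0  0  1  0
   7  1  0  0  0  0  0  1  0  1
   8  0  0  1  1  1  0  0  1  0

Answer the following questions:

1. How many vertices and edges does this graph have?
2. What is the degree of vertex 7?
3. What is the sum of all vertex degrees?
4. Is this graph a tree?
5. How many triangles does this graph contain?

Count: 9 vertices, 13 edges.
Vertex 7 has neighbors [0, 6, 8], degree = 3.
Handshaking lemma: 2 * 13 = 26.
A tree on 9 vertices has 8 edges. This graph has 13 edges (5 extra). Not a tree.
Number of triangles = 1.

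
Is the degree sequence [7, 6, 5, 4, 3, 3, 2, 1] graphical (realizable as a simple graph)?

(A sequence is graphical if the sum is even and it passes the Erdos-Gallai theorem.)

Sum of degrees = 31. Sum is odd, so the sequence is NOT graphical.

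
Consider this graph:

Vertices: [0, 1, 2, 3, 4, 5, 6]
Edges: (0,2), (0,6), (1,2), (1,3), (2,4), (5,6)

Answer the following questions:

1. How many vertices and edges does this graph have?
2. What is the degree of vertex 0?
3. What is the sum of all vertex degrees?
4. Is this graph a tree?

Count: 7 vertices, 6 edges.
Vertex 0 has neighbors [2, 6], degree = 2.
Handshaking lemma: 2 * 6 = 12.
A graph is a tree iff it is connected and has exactly n-1 edges. This graph is connected (all 7 vertices in one component) and has 7-1 = 6 edges. It is a tree.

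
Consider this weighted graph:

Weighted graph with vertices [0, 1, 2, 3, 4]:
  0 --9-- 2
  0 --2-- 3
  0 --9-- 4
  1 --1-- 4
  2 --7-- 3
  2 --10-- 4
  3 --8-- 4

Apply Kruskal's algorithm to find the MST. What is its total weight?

Applying Kruskal's algorithm (sort edges by weight, add if no cycle):
  Add (1,4) w=1
  Add (0,3) w=2
  Add (2,3) w=7
  Add (3,4) w=8
  Skip (0,2) w=9 (creates cycle)
  Skip (0,4) w=9 (creates cycle)
  Skip (2,4) w=10 (creates cycle)
MST weight = 18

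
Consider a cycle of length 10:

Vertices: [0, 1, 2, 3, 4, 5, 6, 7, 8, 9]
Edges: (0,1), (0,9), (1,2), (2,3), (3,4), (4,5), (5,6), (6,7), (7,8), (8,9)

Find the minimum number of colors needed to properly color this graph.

This is an even cycle (C_10). Even cycles are bipartite.
Chromatic number = 2.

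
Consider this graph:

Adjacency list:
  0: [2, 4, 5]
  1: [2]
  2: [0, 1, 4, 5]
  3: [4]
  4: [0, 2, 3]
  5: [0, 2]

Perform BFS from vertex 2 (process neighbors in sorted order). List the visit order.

BFS from vertex 2 (neighbors processed in ascending order):
Visit order: 2, 0, 1, 4, 5, 3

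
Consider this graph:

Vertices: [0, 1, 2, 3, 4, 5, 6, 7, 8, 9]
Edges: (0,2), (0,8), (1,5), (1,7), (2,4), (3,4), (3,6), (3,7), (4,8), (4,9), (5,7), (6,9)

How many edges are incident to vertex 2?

Vertex 2 has neighbors [0, 4], so deg(2) = 2.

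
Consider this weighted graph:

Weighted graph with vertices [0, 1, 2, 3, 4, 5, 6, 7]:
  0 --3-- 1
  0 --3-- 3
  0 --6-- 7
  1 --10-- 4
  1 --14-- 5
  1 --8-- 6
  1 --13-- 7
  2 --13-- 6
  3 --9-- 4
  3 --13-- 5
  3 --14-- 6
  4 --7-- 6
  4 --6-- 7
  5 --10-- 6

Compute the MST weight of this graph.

Applying Kruskal's algorithm (sort edges by weight, add if no cycle):
  Add (0,3) w=3
  Add (0,1) w=3
  Add (0,7) w=6
  Add (4,7) w=6
  Add (4,6) w=7
  Skip (1,6) w=8 (creates cycle)
  Skip (3,4) w=9 (creates cycle)
  Skip (1,4) w=10 (creates cycle)
  Add (5,6) w=10
  Skip (1,7) w=13 (creates cycle)
  Add (2,6) w=13
  Skip (3,5) w=13 (creates cycle)
  Skip (1,5) w=14 (creates cycle)
  Skip (3,6) w=14 (creates cycle)
MST weight = 48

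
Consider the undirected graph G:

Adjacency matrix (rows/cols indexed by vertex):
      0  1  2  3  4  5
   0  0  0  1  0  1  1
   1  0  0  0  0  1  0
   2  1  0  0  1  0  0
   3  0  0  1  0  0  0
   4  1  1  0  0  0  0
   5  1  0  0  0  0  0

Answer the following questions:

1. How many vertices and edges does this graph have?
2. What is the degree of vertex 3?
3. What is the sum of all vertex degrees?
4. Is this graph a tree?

Count: 6 vertices, 5 edges.
Vertex 3 has neighbors [2], degree = 1.
Handshaking lemma: 2 * 5 = 10.
A graph is a tree iff it is connected and has exactly n-1 edges. This graph is connected (all 6 vertices in one component) and has 6-1 = 5 edges. It is a tree.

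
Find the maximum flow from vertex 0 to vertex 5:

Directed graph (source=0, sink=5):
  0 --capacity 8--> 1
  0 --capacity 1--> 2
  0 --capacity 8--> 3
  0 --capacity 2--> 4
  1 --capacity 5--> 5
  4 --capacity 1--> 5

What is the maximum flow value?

Computing max flow:
  Flow on (0->1): 5/8
  Flow on (0->4): 1/2
  Flow on (1->5): 5/5
  Flow on (4->5): 1/1
Maximum flow = 6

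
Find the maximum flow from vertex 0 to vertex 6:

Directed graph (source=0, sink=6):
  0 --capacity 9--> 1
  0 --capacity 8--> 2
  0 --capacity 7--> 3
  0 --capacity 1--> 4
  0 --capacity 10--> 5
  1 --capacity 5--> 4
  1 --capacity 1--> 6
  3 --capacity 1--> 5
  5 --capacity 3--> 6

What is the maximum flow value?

Computing max flow:
  Flow on (0->1): 1/9
  Flow on (0->3): 1/7
  Flow on (0->5): 2/10
  Flow on (1->6): 1/1
  Flow on (3->5): 1/1
  Flow on (5->6): 3/3
Maximum flow = 4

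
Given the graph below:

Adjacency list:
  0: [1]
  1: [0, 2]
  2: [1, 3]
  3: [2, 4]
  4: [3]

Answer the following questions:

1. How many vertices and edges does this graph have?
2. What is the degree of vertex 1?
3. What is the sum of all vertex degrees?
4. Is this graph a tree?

Count: 5 vertices, 4 edges.
Vertex 1 has neighbors [0, 2], degree = 2.
Handshaking lemma: 2 * 4 = 8.
A graph is a tree iff it is connected and has exactly n-1 edges. This graph is connected (all 5 vertices in one component) and has 5-1 = 4 edges. It is a tree.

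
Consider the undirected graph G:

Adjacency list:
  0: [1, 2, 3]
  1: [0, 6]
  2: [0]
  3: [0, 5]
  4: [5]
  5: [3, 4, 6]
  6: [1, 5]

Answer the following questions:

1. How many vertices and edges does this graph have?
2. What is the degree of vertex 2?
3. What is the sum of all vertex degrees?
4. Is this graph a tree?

Count: 7 vertices, 7 edges.
Vertex 2 has neighbors [0], degree = 1.
Handshaking lemma: 2 * 7 = 14.
A tree on 7 vertices has 6 edges. This graph has 7 edges (1 extra). Not a tree.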